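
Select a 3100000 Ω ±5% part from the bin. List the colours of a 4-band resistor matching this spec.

orange, brown, green, gold

3100000 Ω = 31 × 10^5.
3 → orange
1 → brown
Multiplier 10^5 → green.
±5% tolerance → gold.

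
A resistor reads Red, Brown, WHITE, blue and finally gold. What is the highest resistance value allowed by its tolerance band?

229950000 Ω

Red → 2 (first significant figure)
Brown → 1 (second significant figure)
White → 9 (third significant figure)
Blue → ×10^6 multiplier
Gold → ±5% tolerance
219 × 1000000 = 219000000 Ω
Highest = 219000000 × (1 + 5/100) = 229950000 Ω.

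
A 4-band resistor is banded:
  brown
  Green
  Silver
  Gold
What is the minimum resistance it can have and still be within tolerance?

0.1425 Ω

Brown → 1 (first significant figure)
Green → 5 (second significant figure)
Silver → ×0.01 multiplier
Gold → ±5% tolerance
15 × 0.01 = 0.15 Ω
Minimum = 0.15 × (1 − 5/100) = 0.1425 Ω.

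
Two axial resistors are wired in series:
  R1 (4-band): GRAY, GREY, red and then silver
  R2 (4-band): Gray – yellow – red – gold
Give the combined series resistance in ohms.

17200 Ω

R1: grey, grey → 88; red ×10^2 → 8800 Ω.
R2: grey, yellow → 84; red ×10^2 → 8400 Ω.
Series: 8800 + 8400 = 17200 Ω.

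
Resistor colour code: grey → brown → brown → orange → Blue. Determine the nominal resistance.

811000 Ω

Grey → 8 (first significant figure)
Brown → 1 (second significant figure)
Brown → 1 (third significant figure)
Orange → ×10^3 multiplier
811 × 1000 = 811000 Ω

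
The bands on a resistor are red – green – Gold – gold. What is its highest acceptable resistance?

Red → 2 (first significant figure)
Green → 5 (second significant figure)
Gold → ×0.1 multiplier
Gold → ±5% tolerance
25 × 0.1 = 2.5 Ω
Highest = 2.5 × (1 + 5/100) = 2.625 Ω.

2.625 Ω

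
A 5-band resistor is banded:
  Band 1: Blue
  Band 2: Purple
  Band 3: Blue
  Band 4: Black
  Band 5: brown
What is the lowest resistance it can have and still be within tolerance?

669.24 Ω

Blue → 6 (first significant figure)
Violet → 7 (second significant figure)
Blue → 6 (third significant figure)
Black → ×1 multiplier
Brown → ±1% tolerance
676 × 1 = 676 Ω
Lowest = 676 × (1 − 1/100) = 669.24 Ω.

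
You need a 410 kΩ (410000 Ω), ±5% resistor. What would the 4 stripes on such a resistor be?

410000 Ω = 41 × 10^4.
4 → yellow
1 → brown
Multiplier 10^4 → yellow.
±5% tolerance → gold.

yellow, brown, yellow, gold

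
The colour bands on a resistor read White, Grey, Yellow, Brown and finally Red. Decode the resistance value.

9840 Ω

White → 9 (first significant figure)
Grey → 8 (second significant figure)
Yellow → 4 (third significant figure)
Brown → ×10 multiplier
984 × 10 = 9840 Ω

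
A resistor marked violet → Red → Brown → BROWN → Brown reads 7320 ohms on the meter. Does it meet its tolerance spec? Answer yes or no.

no

Violet → 7 (first significant figure)
Red → 2 (second significant figure)
Brown → 1 (third significant figure)
Brown → ×10 multiplier
Brown → ±1% tolerance
721 × 10 = 7210 Ω
Allowed range: 7137.9 Ω to 7282.1 Ω.
7320 ohms lies outside that range.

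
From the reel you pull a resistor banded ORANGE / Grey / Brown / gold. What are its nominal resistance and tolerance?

Orange → 3 (first significant figure)
Grey → 8 (second significant figure)
Brown → ×10 multiplier
Gold → ±5% tolerance
38 × 10 = 380 Ω

380 Ω ±5%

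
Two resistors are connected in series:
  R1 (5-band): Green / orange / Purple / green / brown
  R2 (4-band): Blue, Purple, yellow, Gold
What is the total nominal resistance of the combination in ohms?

54370000 Ω

R1: green, orange, violet → 537; green ×10^5 → 53700000 Ω.
R2: blue, violet → 67; yellow ×10^4 → 670000 Ω.
Series: 53700000 + 670000 = 54370000 Ω.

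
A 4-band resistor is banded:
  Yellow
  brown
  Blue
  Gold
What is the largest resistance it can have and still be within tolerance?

Yellow → 4 (first significant figure)
Brown → 1 (second significant figure)
Blue → ×10^6 multiplier
Gold → ±5% tolerance
41 × 1000000 = 41000000 Ω
Largest = 41000000 × (1 + 5/100) = 43050000 Ω.

43050000 Ω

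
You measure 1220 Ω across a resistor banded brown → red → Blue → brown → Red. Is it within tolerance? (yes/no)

no

Brown → 1 (first significant figure)
Red → 2 (second significant figure)
Blue → 6 (third significant figure)
Brown → ×10 multiplier
Red → ±2% tolerance
126 × 10 = 1260 Ω
Allowed range: 1234.8 Ω to 1285.2 Ω.
1220 Ω lies outside that range.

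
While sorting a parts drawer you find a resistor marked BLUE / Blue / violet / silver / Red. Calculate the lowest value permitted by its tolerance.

Blue → 6 (first significant figure)
Blue → 6 (second significant figure)
Violet → 7 (third significant figure)
Silver → ×0.01 multiplier
Red → ±2% tolerance
667 × 0.01 = 6.67 Ω
Lowest = 6.67 × (1 − 2/100) = 6.5366 Ω.

6.5366 Ω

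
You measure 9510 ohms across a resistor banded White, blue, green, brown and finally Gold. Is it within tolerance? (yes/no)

White → 9 (first significant figure)
Blue → 6 (second significant figure)
Green → 5 (third significant figure)
Brown → ×10 multiplier
Gold → ±5% tolerance
965 × 10 = 9650 Ω
Allowed range: 9167.5 Ω to 10132.5 Ω.
9510 ohms lies inside that range.

yes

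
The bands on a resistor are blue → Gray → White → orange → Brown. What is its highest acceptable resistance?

Blue → 6 (first significant figure)
Grey → 8 (second significant figure)
White → 9 (third significant figure)
Orange → ×10^3 multiplier
Brown → ±1% tolerance
689 × 1000 = 689000 Ω
Highest = 689000 × (1 + 1/100) = 695890 Ω.

695890 Ω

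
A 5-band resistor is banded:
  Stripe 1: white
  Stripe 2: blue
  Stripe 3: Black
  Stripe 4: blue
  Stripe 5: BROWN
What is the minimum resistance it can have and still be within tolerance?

950400000 Ω

White → 9 (first significant figure)
Blue → 6 (second significant figure)
Black → 0 (third significant figure)
Blue → ×10^6 multiplier
Brown → ±1% tolerance
960 × 1000000 = 960000000 Ω
Minimum = 960000000 × (1 − 1/100) = 950400000 Ω.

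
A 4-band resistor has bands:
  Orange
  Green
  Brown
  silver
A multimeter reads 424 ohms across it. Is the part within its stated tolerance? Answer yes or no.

Orange → 3 (first significant figure)
Green → 5 (second significant figure)
Brown → ×10 multiplier
Silver → ±10% tolerance
35 × 10 = 350 Ω
Allowed range: 315 Ω to 385 Ω.
424 ohms lies outside that range.

no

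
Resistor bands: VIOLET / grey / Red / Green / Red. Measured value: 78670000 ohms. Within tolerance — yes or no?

Violet → 7 (first significant figure)
Grey → 8 (second significant figure)
Red → 2 (third significant figure)
Green → ×10^5 multiplier
Red → ±2% tolerance
782 × 100000 = 78200000 Ω
Allowed range: 76636000 Ω to 79764000 Ω.
78670000 ohms lies inside that range.

yes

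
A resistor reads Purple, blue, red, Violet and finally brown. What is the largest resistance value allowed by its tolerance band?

7696200000 Ω

Violet → 7 (first significant figure)
Blue → 6 (second significant figure)
Red → 2 (third significant figure)
Violet → ×10^7 multiplier
Brown → ±1% tolerance
762 × 10000000 = 7620000000 Ω
Largest = 7620000000 × (1 + 1/100) = 7696200000 Ω.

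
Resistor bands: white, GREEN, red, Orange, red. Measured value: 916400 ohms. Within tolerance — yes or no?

White → 9 (first significant figure)
Green → 5 (second significant figure)
Red → 2 (third significant figure)
Orange → ×10^3 multiplier
Red → ±2% tolerance
952 × 1000 = 952000 Ω
Allowed range: 932960 Ω to 971040 Ω.
916400 ohms lies outside that range.

no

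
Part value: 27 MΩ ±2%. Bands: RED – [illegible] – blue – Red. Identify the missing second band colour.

violet

27000000 Ω = 27 × 10^6.
The second band gives digit 7 of the significand, and 7 is violet.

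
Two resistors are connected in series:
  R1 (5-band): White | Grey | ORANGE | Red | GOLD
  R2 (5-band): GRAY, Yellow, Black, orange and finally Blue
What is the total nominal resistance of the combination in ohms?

R1: white, grey, orange → 983; red ×10^2 → 98300 Ω.
R2: grey, yellow, black → 840; orange ×10^3 → 840000 Ω.
Series: 98300 + 840000 = 938300 Ω.

938300 Ω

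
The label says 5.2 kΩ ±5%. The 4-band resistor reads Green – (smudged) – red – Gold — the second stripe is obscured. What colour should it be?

red

5200 Ω = 52 × 10^2.
The second band gives digit 2 of the significand, and 2 is red.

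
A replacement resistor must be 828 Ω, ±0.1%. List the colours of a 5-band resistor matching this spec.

grey, red, grey, black, violet

828 Ω = 828 × 10^0.
8 → grey
2 → red
8 → grey
Multiplier 10^0 → black.
±0.1% tolerance → violet.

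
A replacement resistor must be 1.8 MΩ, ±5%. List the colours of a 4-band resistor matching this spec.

brown, grey, green, gold

1800000 Ω = 18 × 10^5.
1 → brown
8 → grey
Multiplier 10^5 → green.
±5% tolerance → gold.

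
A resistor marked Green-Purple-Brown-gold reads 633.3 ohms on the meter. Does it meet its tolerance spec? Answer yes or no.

no

Green → 5 (first significant figure)
Violet → 7 (second significant figure)
Brown → ×10 multiplier
Gold → ±5% tolerance
57 × 10 = 570 Ω
Allowed range: 541.5 Ω to 598.5 Ω.
633.3 ohms lies outside that range.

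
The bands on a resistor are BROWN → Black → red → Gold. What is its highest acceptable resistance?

Brown → 1 (first significant figure)
Black → 0 (second significant figure)
Red → ×10^2 multiplier
Gold → ±5% tolerance
10 × 100 = 1000 Ω
Highest = 1000 × (1 + 5/100) = 1050 Ω.

1050 Ω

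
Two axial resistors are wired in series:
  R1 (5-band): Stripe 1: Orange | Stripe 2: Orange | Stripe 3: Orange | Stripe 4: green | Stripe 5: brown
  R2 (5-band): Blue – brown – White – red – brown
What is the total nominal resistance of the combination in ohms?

R1: orange, orange, orange → 333; green ×10^5 → 33300000 Ω.
R2: blue, brown, white → 619; red ×10^2 → 61900 Ω.
Series: 33300000 + 61900 = 33361900 Ω.

33361900 Ω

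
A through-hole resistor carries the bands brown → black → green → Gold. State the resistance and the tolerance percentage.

Brown → 1 (first significant figure)
Black → 0 (second significant figure)
Green → ×10^5 multiplier
Gold → ±5% tolerance
10 × 100000 = 1000000 Ω

1000000 Ω ±5%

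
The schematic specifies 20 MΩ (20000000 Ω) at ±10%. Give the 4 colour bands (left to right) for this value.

red, black, blue, silver

20000000 Ω = 20 × 10^6.
2 → red
0 → black
Multiplier 10^6 → blue.
±10% tolerance → silver.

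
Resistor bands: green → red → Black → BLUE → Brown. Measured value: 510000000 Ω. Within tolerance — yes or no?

no

Green → 5 (first significant figure)
Red → 2 (second significant figure)
Black → 0 (third significant figure)
Blue → ×10^6 multiplier
Brown → ±1% tolerance
520 × 1000000 = 520000000 Ω
Allowed range: 514800000 Ω to 525200000 Ω.
510000000 Ω lies outside that range.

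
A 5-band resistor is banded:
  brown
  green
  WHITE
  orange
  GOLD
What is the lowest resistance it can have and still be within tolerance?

Brown → 1 (first significant figure)
Green → 5 (second significant figure)
White → 9 (third significant figure)
Orange → ×10^3 multiplier
Gold → ±5% tolerance
159 × 1000 = 159000 Ω
Lowest = 159000 × (1 − 5/100) = 151050 Ω.

151050 Ω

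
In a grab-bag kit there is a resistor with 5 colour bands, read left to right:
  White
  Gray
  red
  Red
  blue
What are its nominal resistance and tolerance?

White → 9 (first significant figure)
Grey → 8 (second significant figure)
Red → 2 (third significant figure)
Red → ×10^2 multiplier
Blue → ±0.25% tolerance
982 × 100 = 98200 Ω

98200 Ω ±0.25%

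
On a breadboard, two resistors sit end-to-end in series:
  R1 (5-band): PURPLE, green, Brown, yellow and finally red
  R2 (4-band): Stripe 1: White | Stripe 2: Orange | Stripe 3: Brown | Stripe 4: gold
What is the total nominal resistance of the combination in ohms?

R1: violet, green, brown → 751; yellow ×10^4 → 7510000 Ω.
R2: white, orange → 93; brown ×10 → 930 Ω.
Series: 7510000 + 930 = 7510930 Ω.

7510930 Ω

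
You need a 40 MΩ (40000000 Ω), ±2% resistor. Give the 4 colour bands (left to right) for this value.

40000000 Ω = 40 × 10^6.
4 → yellow
0 → black
Multiplier 10^6 → blue.
±2% tolerance → red.

yellow, black, blue, red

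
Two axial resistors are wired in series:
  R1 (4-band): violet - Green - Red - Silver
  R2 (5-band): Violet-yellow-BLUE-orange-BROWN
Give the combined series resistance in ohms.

R1: violet, green → 75; red ×10^2 → 7500 Ω.
R2: violet, yellow, blue → 746; orange ×10^3 → 746000 Ω.
Series: 7500 + 746000 = 753500 Ω.

753500 Ω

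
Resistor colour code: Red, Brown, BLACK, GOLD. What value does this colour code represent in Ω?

21 Ω

Red → 2 (first significant figure)
Brown → 1 (second significant figure)
Black → ×1 multiplier
21 × 1 = 21 Ω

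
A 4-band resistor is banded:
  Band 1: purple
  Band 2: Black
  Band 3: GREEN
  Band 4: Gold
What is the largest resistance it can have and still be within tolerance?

Violet → 7 (first significant figure)
Black → 0 (second significant figure)
Green → ×10^5 multiplier
Gold → ±5% tolerance
70 × 100000 = 7000000 Ω
Largest = 7000000 × (1 + 5/100) = 7350000 Ω.

7350000 Ω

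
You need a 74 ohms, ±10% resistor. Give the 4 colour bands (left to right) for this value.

74 Ω = 74 × 10^0.
7 → violet
4 → yellow
Multiplier 10^0 → black.
±10% tolerance → silver.

violet, yellow, black, silver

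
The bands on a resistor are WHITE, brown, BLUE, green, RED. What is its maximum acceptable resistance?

93432000 Ω

White → 9 (first significant figure)
Brown → 1 (second significant figure)
Blue → 6 (third significant figure)
Green → ×10^5 multiplier
Red → ±2% tolerance
916 × 100000 = 91600000 Ω
Maximum = 91600000 × (1 + 2/100) = 93432000 Ω.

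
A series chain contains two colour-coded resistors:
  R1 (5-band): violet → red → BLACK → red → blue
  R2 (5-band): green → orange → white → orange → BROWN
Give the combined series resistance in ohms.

611000 Ω

R1: violet, red, black → 720; red ×10^2 → 72000 Ω.
R2: green, orange, white → 539; orange ×10^3 → 539000 Ω.
Series: 72000 + 539000 = 611000 Ω.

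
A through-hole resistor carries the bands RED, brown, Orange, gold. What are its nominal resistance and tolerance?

Red → 2 (first significant figure)
Brown → 1 (second significant figure)
Orange → ×10^3 multiplier
Gold → ±5% tolerance
21 × 1000 = 21000 Ω

21000 Ω ±5%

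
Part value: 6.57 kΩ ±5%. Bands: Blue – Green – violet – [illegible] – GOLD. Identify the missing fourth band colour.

brown

6570 Ω = 657 × 10^1.
The fourth band is the multiplier, 10^1, which is brown.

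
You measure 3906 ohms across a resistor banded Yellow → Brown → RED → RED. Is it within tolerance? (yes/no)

no

Yellow → 4 (first significant figure)
Brown → 1 (second significant figure)
Red → ×10^2 multiplier
Red → ±2% tolerance
41 × 100 = 4100 Ω
Allowed range: 4018 Ω to 4182 Ω.
3906 ohms lies outside that range.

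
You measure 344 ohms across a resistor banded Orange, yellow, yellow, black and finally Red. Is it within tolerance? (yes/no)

Orange → 3 (first significant figure)
Yellow → 4 (second significant figure)
Yellow → 4 (third significant figure)
Black → ×1 multiplier
Red → ±2% tolerance
344 × 1 = 344 Ω
Allowed range: 337.12 Ω to 350.88 Ω.
344 ohms lies inside that range.

yes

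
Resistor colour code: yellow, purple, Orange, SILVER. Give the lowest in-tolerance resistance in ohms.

42300 Ω

Yellow → 4 (first significant figure)
Violet → 7 (second significant figure)
Orange → ×10^3 multiplier
Silver → ±10% tolerance
47 × 1000 = 47000 Ω
Lowest = 47000 × (1 − 10/100) = 42300 Ω.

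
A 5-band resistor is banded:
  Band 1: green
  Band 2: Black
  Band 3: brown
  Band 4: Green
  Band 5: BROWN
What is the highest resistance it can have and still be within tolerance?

Green → 5 (first significant figure)
Black → 0 (second significant figure)
Brown → 1 (third significant figure)
Green → ×10^5 multiplier
Brown → ±1% tolerance
501 × 100000 = 50100000 Ω
Highest = 50100000 × (1 + 1/100) = 50601000 Ω.

50601000 Ω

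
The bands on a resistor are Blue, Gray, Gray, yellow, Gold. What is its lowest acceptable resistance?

6536000 Ω

Blue → 6 (first significant figure)
Grey → 8 (second significant figure)
Grey → 8 (third significant figure)
Yellow → ×10^4 multiplier
Gold → ±5% tolerance
688 × 10000 = 6880000 Ω
Lowest = 6880000 × (1 − 5/100) = 6536000 Ω.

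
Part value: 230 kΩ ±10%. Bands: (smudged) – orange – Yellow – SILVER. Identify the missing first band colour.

230000 Ω = 23 × 10^4.
The first band gives digit 2 of the significand, and 2 is red.

red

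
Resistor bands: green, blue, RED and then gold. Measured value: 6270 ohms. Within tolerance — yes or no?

no

Green → 5 (first significant figure)
Blue → 6 (second significant figure)
Red → ×10^2 multiplier
Gold → ±5% tolerance
56 × 100 = 5600 Ω
Allowed range: 5320 Ω to 5880 Ω.
6270 ohms lies outside that range.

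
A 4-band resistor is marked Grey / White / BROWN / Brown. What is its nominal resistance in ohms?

Grey → 8 (first significant figure)
White → 9 (second significant figure)
Brown → ×10 multiplier
89 × 10 = 890 Ω

890 Ω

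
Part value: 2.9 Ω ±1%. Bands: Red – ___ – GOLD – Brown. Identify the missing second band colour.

2.9 Ω = 29 × 10^-1.
The second band gives digit 9 of the significand, and 9 is white.

white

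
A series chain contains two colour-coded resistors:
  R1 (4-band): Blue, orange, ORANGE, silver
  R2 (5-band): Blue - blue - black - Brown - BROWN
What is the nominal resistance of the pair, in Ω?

69600 Ω

R1: blue, orange → 63; orange ×10^3 → 63000 Ω.
R2: blue, blue, black → 660; brown ×10 → 6600 Ω.
Series: 63000 + 6600 = 69600 Ω.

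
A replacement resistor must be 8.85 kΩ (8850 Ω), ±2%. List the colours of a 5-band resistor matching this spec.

8850 Ω = 885 × 10^1.
8 → grey
8 → grey
5 → green
Multiplier 10^1 → brown.
±2% tolerance → red.

grey, grey, green, brown, red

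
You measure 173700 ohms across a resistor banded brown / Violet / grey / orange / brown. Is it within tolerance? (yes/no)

no

Brown → 1 (first significant figure)
Violet → 7 (second significant figure)
Grey → 8 (third significant figure)
Orange → ×10^3 multiplier
Brown → ±1% tolerance
178 × 1000 = 178000 Ω
Allowed range: 176220 Ω to 179780 Ω.
173700 ohms lies outside that range.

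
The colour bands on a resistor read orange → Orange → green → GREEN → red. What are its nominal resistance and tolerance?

33500000 Ω ±2%

Orange → 3 (first significant figure)
Orange → 3 (second significant figure)
Green → 5 (third significant figure)
Green → ×10^5 multiplier
Red → ±2% tolerance
335 × 100000 = 33500000 Ω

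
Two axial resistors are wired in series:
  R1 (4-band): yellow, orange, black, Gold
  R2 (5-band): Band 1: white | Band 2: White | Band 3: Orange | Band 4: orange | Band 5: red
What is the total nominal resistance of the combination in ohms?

R1: yellow, orange → 43; black ×1 → 43 Ω.
R2: white, white, orange → 993; orange ×10^3 → 993000 Ω.
Series: 43 + 993000 = 993043 Ω.

993043 Ω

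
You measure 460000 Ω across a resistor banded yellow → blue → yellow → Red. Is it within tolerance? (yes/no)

yes

Yellow → 4 (first significant figure)
Blue → 6 (second significant figure)
Yellow → ×10^4 multiplier
Red → ±2% tolerance
46 × 10000 = 460000 Ω
Allowed range: 450800 Ω to 469200 Ω.
460000 Ω lies inside that range.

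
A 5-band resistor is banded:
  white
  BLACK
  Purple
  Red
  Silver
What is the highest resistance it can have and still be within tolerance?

99770 Ω

White → 9 (first significant figure)
Black → 0 (second significant figure)
Violet → 7 (third significant figure)
Red → ×10^2 multiplier
Silver → ±10% tolerance
907 × 100 = 90700 Ω
Highest = 90700 × (1 + 10/100) = 99770 Ω.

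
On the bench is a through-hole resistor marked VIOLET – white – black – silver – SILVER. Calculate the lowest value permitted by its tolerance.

7.11 Ω

Violet → 7 (first significant figure)
White → 9 (second significant figure)
Black → 0 (third significant figure)
Silver → ×0.01 multiplier
Silver → ±10% tolerance
790 × 0.01 = 7.9 Ω
Lowest = 7.9 × (1 − 10/100) = 7.11 Ω.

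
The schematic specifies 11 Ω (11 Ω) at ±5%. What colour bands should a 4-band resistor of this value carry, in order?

11 Ω = 11 × 10^0.
1 → brown
1 → brown
Multiplier 10^0 → black.
±5% tolerance → gold.

brown, brown, black, gold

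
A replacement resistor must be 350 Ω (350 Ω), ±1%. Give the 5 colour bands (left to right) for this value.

orange, green, black, black, brown

350 Ω = 350 × 10^0.
3 → orange
5 → green
0 → black
Multiplier 10^0 → black.
±1% tolerance → brown.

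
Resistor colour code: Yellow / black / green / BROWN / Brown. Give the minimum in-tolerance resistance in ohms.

Yellow → 4 (first significant figure)
Black → 0 (second significant figure)
Green → 5 (third significant figure)
Brown → ×10 multiplier
Brown → ±1% tolerance
405 × 10 = 4050 Ω
Minimum = 4050 × (1 − 1/100) = 4009.5 Ω.

4009.5 Ω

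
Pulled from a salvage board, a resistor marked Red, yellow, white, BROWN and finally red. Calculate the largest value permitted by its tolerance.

2539.8 Ω

Red → 2 (first significant figure)
Yellow → 4 (second significant figure)
White → 9 (third significant figure)
Brown → ×10 multiplier
Red → ±2% tolerance
249 × 10 = 2490 Ω
Largest = 2490 × (1 + 2/100) = 2539.8 Ω.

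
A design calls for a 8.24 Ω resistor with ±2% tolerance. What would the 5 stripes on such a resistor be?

grey, red, yellow, silver, red

8.24 Ω = 824 × 10^-2.
8 → grey
2 → red
4 → yellow
Multiplier 10^-2 → silver.
±2% tolerance → red.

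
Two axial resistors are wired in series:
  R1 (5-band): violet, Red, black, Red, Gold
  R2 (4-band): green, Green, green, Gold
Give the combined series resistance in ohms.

R1: violet, red, black → 720; red ×10^2 → 72000 Ω.
R2: green, green → 55; green ×10^5 → 5500000 Ω.
Series: 72000 + 5500000 = 5572000 Ω.

5572000 Ω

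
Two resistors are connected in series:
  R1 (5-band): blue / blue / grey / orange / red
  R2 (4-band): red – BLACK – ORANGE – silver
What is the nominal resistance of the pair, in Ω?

688000 Ω

R1: blue, blue, grey → 668; orange ×10^3 → 668000 Ω.
R2: red, black → 20; orange ×10^3 → 20000 Ω.
Series: 668000 + 20000 = 688000 Ω.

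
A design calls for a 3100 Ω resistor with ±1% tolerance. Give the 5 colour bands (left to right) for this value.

3100 Ω = 310 × 10^1.
3 → orange
1 → brown
0 → black
Multiplier 10^1 → brown.
±1% tolerance → brown.

orange, brown, black, brown, brown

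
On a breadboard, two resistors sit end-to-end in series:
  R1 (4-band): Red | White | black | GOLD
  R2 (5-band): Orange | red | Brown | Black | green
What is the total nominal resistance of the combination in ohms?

350 Ω

R1: red, white → 29; black ×1 → 29 Ω.
R2: orange, red, brown → 321; black ×1 → 321 Ω.
Series: 29 + 321 = 350 Ω.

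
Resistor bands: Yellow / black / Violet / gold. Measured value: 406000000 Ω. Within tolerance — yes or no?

yes

Yellow → 4 (first significant figure)
Black → 0 (second significant figure)
Violet → ×10^7 multiplier
Gold → ±5% tolerance
40 × 10000000 = 400000000 Ω
Allowed range: 380000000 Ω to 420000000 Ω.
406000000 Ω lies inside that range.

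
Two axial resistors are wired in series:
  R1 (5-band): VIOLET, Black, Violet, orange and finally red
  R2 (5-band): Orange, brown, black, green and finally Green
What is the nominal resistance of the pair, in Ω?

31707000 Ω

R1: violet, black, violet → 707; orange ×10^3 → 707000 Ω.
R2: orange, brown, black → 310; green ×10^5 → 31000000 Ω.
Series: 707000 + 31000000 = 31707000 Ω.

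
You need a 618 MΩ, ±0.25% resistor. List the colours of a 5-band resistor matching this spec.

blue, brown, grey, blue, blue

618000000 Ω = 618 × 10^6.
6 → blue
1 → brown
8 → grey
Multiplier 10^6 → blue.
±0.25% tolerance → blue.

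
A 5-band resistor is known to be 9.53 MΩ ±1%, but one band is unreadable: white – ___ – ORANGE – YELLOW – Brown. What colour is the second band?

9530000 Ω = 953 × 10^4.
The second band gives digit 5 of the significand, and 5 is green.

green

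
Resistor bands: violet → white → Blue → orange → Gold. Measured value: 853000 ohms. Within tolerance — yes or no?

no

Violet → 7 (first significant figure)
White → 9 (second significant figure)
Blue → 6 (third significant figure)
Orange → ×10^3 multiplier
Gold → ±5% tolerance
796 × 1000 = 796000 Ω
Allowed range: 756200 Ω to 835800 Ω.
853000 ohms lies outside that range.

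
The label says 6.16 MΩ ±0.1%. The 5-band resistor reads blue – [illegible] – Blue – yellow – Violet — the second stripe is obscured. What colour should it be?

6160000 Ω = 616 × 10^4.
The second band gives digit 1 of the significand, and 1 is brown.

brown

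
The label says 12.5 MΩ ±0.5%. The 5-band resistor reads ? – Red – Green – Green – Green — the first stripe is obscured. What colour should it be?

12500000 Ω = 125 × 10^5.
The first band gives digit 1 of the significand, and 1 is brown.

brown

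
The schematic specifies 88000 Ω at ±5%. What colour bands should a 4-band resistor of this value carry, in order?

88000 Ω = 88 × 10^3.
8 → grey
8 → grey
Multiplier 10^3 → orange.
±5% tolerance → gold.

grey, grey, orange, gold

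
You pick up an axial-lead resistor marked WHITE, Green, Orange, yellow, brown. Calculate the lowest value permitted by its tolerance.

9434700 Ω

White → 9 (first significant figure)
Green → 5 (second significant figure)
Orange → 3 (third significant figure)
Yellow → ×10^4 multiplier
Brown → ±1% tolerance
953 × 10000 = 9530000 Ω
Lowest = 9530000 × (1 − 1/100) = 9434700 Ω.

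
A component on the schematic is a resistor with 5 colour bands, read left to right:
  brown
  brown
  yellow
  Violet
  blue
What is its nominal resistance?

Brown → 1 (first significant figure)
Brown → 1 (second significant figure)
Yellow → 4 (third significant figure)
Violet → ×10^7 multiplier
114 × 10000000 = 1140000000 Ω

1140000000 Ω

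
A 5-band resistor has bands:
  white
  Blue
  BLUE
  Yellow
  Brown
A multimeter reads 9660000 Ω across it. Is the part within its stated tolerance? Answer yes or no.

yes

White → 9 (first significant figure)
Blue → 6 (second significant figure)
Blue → 6 (third significant figure)
Yellow → ×10^4 multiplier
Brown → ±1% tolerance
966 × 10000 = 9660000 Ω
Allowed range: 9563400 Ω to 9756600 Ω.
9660000 Ω lies inside that range.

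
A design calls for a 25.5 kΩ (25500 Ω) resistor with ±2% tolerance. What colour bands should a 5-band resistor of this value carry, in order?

25500 Ω = 255 × 10^2.
2 → red
5 → green
5 → green
Multiplier 10^2 → red.
±2% tolerance → red.

red, green, green, red, red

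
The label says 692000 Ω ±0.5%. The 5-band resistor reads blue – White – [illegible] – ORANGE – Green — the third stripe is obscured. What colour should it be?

692000 Ω = 692 × 10^3.
The third band gives digit 2 of the significand, and 2 is red.

red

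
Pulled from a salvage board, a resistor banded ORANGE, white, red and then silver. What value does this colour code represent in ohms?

Orange → 3 (first significant figure)
White → 9 (second significant figure)
Red → ×10^2 multiplier
39 × 100 = 3900 Ω

3900 Ω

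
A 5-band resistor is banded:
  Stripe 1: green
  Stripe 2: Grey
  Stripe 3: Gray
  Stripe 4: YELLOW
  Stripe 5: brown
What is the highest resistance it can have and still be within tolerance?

5938800 Ω

Green → 5 (first significant figure)
Grey → 8 (second significant figure)
Grey → 8 (third significant figure)
Yellow → ×10^4 multiplier
Brown → ±1% tolerance
588 × 10000 = 5880000 Ω
Highest = 5880000 × (1 + 1/100) = 5938800 Ω.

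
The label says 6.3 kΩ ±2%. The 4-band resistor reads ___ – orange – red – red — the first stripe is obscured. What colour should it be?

6300 Ω = 63 × 10^2.
The first band gives digit 6 of the significand, and 6 is blue.

blue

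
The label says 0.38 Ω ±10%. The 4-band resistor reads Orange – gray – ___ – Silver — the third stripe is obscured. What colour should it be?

silver

0.38 Ω = 38 × 10^-2.
The third band is the multiplier, 10^-2, which is silver.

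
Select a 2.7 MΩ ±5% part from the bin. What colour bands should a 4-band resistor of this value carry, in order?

red, violet, green, gold

2700000 Ω = 27 × 10^5.
2 → red
7 → violet
Multiplier 10^5 → green.
±5% tolerance → gold.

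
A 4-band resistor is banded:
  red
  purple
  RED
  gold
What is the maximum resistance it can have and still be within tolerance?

Red → 2 (first significant figure)
Violet → 7 (second significant figure)
Red → ×10^2 multiplier
Gold → ±5% tolerance
27 × 100 = 2700 Ω
Maximum = 2700 × (1 + 5/100) = 2835 Ω.

2835 Ω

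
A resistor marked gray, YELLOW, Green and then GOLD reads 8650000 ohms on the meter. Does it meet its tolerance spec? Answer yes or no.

Grey → 8 (first significant figure)
Yellow → 4 (second significant figure)
Green → ×10^5 multiplier
Gold → ±5% tolerance
84 × 100000 = 8400000 Ω
Allowed range: 7980000 Ω to 8820000 Ω.
8650000 ohms lies inside that range.

yes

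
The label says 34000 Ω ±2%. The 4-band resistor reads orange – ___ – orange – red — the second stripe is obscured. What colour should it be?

34000 Ω = 34 × 10^3.
The second band gives digit 4 of the significand, and 4 is yellow.

yellow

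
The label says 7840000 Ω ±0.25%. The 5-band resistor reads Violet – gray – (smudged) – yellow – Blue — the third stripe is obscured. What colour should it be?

yellow

7840000 Ω = 784 × 10^4.
The third band gives digit 4 of the significand, and 4 is yellow.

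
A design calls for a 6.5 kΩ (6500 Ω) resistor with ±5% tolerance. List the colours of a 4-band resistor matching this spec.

blue, green, red, gold

6500 Ω = 65 × 10^2.
6 → blue
5 → green
Multiplier 10^2 → red.
±5% tolerance → gold.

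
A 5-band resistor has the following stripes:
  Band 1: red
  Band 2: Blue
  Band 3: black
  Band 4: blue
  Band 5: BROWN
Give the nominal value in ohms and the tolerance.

260000000 Ω ±1%

Red → 2 (first significant figure)
Blue → 6 (second significant figure)
Black → 0 (third significant figure)
Blue → ×10^6 multiplier
Brown → ±1% tolerance
260 × 1000000 = 260000000 Ω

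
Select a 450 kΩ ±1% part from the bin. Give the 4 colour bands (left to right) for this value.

yellow, green, yellow, brown

450000 Ω = 45 × 10^4.
4 → yellow
5 → green
Multiplier 10^4 → yellow.
±1% tolerance → brown.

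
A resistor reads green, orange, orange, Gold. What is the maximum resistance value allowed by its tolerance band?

55650 Ω

Green → 5 (first significant figure)
Orange → 3 (second significant figure)
Orange → ×10^3 multiplier
Gold → ±5% tolerance
53 × 1000 = 53000 Ω
Maximum = 53000 × (1 + 5/100) = 55650 Ω.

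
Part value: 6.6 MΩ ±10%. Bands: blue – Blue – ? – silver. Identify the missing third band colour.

green

6600000 Ω = 66 × 10^5.
The third band is the multiplier, 10^5, which is green.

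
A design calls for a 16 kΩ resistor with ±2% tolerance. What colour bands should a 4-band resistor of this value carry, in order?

16000 Ω = 16 × 10^3.
1 → brown
6 → blue
Multiplier 10^3 → orange.
±2% tolerance → red.

brown, blue, orange, red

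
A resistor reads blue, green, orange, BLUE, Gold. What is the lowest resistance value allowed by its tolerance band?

620350000 Ω

Blue → 6 (first significant figure)
Green → 5 (second significant figure)
Orange → 3 (third significant figure)
Blue → ×10^6 multiplier
Gold → ±5% tolerance
653 × 1000000 = 653000000 Ω
Lowest = 653000000 × (1 − 5/100) = 620350000 Ω.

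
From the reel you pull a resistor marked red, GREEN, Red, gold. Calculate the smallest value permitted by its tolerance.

Red → 2 (first significant figure)
Green → 5 (second significant figure)
Red → ×10^2 multiplier
Gold → ±5% tolerance
25 × 100 = 2500 Ω
Smallest = 2500 × (1 − 5/100) = 2375 Ω.

2375 Ω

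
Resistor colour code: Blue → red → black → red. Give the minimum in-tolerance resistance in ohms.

Blue → 6 (first significant figure)
Red → 2 (second significant figure)
Black → ×1 multiplier
Red → ±2% tolerance
62 × 1 = 62 Ω
Minimum = 62 × (1 − 2/100) = 60.76 Ω.

60.76 Ω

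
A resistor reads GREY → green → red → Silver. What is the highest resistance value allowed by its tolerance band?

9350 Ω

Grey → 8 (first significant figure)
Green → 5 (second significant figure)
Red → ×10^2 multiplier
Silver → ±10% tolerance
85 × 100 = 8500 Ω
Highest = 8500 × (1 + 10/100) = 9350 Ω.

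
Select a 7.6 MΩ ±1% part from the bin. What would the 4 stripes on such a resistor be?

7600000 Ω = 76 × 10^5.
7 → violet
6 → blue
Multiplier 10^5 → green.
±1% tolerance → brown.

violet, blue, green, brown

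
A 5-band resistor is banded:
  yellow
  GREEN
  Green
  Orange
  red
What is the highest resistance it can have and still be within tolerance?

Yellow → 4 (first significant figure)
Green → 5 (second significant figure)
Green → 5 (third significant figure)
Orange → ×10^3 multiplier
Red → ±2% tolerance
455 × 1000 = 455000 Ω
Highest = 455000 × (1 + 2/100) = 464100 Ω.

464100 Ω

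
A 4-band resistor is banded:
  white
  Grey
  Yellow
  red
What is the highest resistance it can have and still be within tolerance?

White → 9 (first significant figure)
Grey → 8 (second significant figure)
Yellow → ×10^4 multiplier
Red → ±2% tolerance
98 × 10000 = 980000 Ω
Highest = 980000 × (1 + 2/100) = 999600 Ω.

999600 Ω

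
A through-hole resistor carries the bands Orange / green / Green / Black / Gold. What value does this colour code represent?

Orange → 3 (first significant figure)
Green → 5 (second significant figure)
Green → 5 (third significant figure)
Black → ×1 multiplier
355 × 1 = 355 Ω

355 Ω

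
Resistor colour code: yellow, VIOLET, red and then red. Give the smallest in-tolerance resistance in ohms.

Yellow → 4 (first significant figure)
Violet → 7 (second significant figure)
Red → ×10^2 multiplier
Red → ±2% tolerance
47 × 100 = 4700 Ω
Smallest = 4700 × (1 − 2/100) = 4606 Ω.

4606 Ω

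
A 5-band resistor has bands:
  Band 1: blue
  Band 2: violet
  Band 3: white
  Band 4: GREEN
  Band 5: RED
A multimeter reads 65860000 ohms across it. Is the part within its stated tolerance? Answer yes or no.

Blue → 6 (first significant figure)
Violet → 7 (second significant figure)
White → 9 (third significant figure)
Green → ×10^5 multiplier
Red → ±2% tolerance
679 × 100000 = 67900000 Ω
Allowed range: 66542000 Ω to 69258000 Ω.
65860000 ohms lies outside that range.

no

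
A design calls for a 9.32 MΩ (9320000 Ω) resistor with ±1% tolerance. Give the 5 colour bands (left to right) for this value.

9320000 Ω = 932 × 10^4.
9 → white
3 → orange
2 → red
Multiplier 10^4 → yellow.
±1% tolerance → brown.

white, orange, red, yellow, brown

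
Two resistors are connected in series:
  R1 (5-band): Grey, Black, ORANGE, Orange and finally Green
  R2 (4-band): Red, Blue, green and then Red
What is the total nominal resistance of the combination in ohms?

R1: grey, black, orange → 803; orange ×10^3 → 803000 Ω.
R2: red, blue → 26; green ×10^5 → 2600000 Ω.
Series: 803000 + 2600000 = 3403000 Ω.

3403000 Ω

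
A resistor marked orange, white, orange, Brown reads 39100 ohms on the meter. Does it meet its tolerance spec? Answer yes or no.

yes

Orange → 3 (first significant figure)
White → 9 (second significant figure)
Orange → ×10^3 multiplier
Brown → ±1% tolerance
39 × 1000 = 39000 Ω
Allowed range: 38610 Ω to 39390 Ω.
39100 ohms lies inside that range.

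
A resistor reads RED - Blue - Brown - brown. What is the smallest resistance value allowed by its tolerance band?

257.4 Ω

Red → 2 (first significant figure)
Blue → 6 (second significant figure)
Brown → ×10 multiplier
Brown → ±1% tolerance
26 × 10 = 260 Ω
Smallest = 260 × (1 − 1/100) = 257.4 Ω.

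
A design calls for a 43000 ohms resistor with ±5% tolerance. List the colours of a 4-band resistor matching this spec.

yellow, orange, orange, gold

43000 Ω = 43 × 10^3.
4 → yellow
3 → orange
Multiplier 10^3 → orange.
±5% tolerance → gold.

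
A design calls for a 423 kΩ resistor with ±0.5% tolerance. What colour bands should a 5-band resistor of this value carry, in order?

423000 Ω = 423 × 10^3.
4 → yellow
2 → red
3 → orange
Multiplier 10^3 → orange.
±0.5% tolerance → green.

yellow, red, orange, orange, green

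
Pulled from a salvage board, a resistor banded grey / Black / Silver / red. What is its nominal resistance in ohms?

0.8 Ω

Grey → 8 (first significant figure)
Black → 0 (second significant figure)
Silver → ×0.01 multiplier
80 × 0.01 = 0.8 Ω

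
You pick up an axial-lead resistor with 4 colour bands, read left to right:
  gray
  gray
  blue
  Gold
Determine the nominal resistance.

88000000 Ω

Grey → 8 (first significant figure)
Grey → 8 (second significant figure)
Blue → ×10^6 multiplier
88 × 1000000 = 88000000 Ω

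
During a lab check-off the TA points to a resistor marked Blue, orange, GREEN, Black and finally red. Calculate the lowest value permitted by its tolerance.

622.3 Ω

Blue → 6 (first significant figure)
Orange → 3 (second significant figure)
Green → 5 (third significant figure)
Black → ×1 multiplier
Red → ±2% tolerance
635 × 1 = 635 Ω
Lowest = 635 × (1 − 2/100) = 622.3 Ω.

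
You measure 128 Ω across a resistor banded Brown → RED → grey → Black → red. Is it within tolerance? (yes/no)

yes

Brown → 1 (first significant figure)
Red → 2 (second significant figure)
Grey → 8 (third significant figure)
Black → ×1 multiplier
Red → ±2% tolerance
128 × 1 = 128 Ω
Allowed range: 125.44 Ω to 130.56 Ω.
128 Ω lies inside that range.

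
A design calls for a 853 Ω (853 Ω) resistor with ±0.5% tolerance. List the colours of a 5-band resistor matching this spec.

853 Ω = 853 × 10^0.
8 → grey
5 → green
3 → orange
Multiplier 10^0 → black.
±0.5% tolerance → green.

grey, green, orange, black, green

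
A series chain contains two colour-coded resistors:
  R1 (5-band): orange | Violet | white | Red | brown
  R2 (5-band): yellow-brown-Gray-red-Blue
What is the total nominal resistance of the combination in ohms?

R1: orange, violet, white → 379; red ×10^2 → 37900 Ω.
R2: yellow, brown, grey → 418; red ×10^2 → 41800 Ω.
Series: 37900 + 41800 = 79700 Ω.

79700 Ω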